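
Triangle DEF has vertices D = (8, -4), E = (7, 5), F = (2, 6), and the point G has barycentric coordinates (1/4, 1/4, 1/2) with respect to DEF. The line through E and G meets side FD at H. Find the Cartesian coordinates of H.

(4, 8/3)

Line EG meets FD where the E-coordinate vanishes; zeroing G's E-weight and renormalizing leaves F, D-weights 1/2 : 1/4 → (2/3, 1/3).
So H = (2/3)·F + (1/3)·D = (4, 8/3).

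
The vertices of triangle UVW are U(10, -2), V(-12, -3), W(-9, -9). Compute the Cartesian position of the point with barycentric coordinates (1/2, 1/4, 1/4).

(-1/4, -4)

P = (1/2)·U + (1/4)·V + (1/4)·W.
x-coordinate: (1/2)·10 + (1/4)·(-12) + (1/4)·(-9) = -1/4.
y-coordinate: (1/2)·(-2) + (1/4)·(-3) + (1/4)·(-9) = -4.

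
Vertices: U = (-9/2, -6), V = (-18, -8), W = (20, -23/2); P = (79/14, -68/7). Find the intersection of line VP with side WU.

(151/10, -52/5)

Barycentric coordinates of P with respect to UVW: (1/7, 2/7, 4/7).
On side WU the V-coordinate is zero; dropping P's V-weight 2/7 and renormalizing the remaining 4/7 : 1/7 gives weights 4/5, 1/5 on W, U.
Q = (4/5)·(20, -23/2) + (1/5)·(-9/2, -6) = (151/10, -52/5).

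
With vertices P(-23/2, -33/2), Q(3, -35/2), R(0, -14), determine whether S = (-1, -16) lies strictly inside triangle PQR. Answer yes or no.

yes

Barycentric coordinates of S: (38/191, 82/191, 71/191).
The three coordinates are positive, positive, positive; a point is interior exactly when all three are positive.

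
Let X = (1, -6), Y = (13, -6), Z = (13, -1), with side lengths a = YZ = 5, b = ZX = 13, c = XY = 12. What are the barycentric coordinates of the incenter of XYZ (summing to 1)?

The incenter has barycentric coordinates proportional to the opposite side lengths: (5 : 13 : 12).
Normalizing by 5+13+12 = 30 gives (1/6, 13/30, 2/5).

(1/6, 13/30, 2/5)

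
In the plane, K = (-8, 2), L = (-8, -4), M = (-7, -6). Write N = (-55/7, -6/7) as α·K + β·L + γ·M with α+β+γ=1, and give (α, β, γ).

(4/7, 2/7, 1/7)

Signed area of the reference triangle: [KLM] = ½·((-8)·(-4−(-6)) + (-8)·(-6−2) + (-7)·(2−(-4))) = ½·(-16 + 64 − 42) = 3.
[NLM] = ½·((-55/7)·(-4−(-6)) + (-8)·(-6−(-6/7)) + (-7)·(-6/7−(-4))) = ½·(-110/7 + 288/7 − 22) = 12/7, so the K-coordinate is (12/7)/3 = 4/7.
[KNM] = ½·((-8)·(-6/7−(-6)) + (-55/7)·(-6−2) + (-7)·(2−(-6/7))) = ½·(-288/7 + 440/7 − 20) = 6/7, so the L-coordinate is 2/7.
[KLN] = ½·((-8)·(-4−(-6/7)) + (-8)·(-6/7−2) + (-55/7)·(2−(-4))) = ½·(176/7 + 160/7 − 330/7) = 3/7, so the M-coordinate is 1/7.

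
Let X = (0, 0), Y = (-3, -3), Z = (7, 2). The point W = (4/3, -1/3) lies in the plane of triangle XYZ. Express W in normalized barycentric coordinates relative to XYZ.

(1/3, 1/3, 1/3)

Signed area of the reference triangle: [XYZ] = ½·(0·(-3−2) + (-3)·(2−0) + 7·(0−(-3))) = ½·(0 − 6 + 21) = 15/2.
[WYZ] = ½·((4/3)·(-3−2) + (-3)·(2−(-1/3)) + 7·(-1/3−(-3))) = ½·(-20/3 − 7 + 56/3) = 5/2, so the X-coordinate is (5/2)/(15/2) = 1/3.
[XWZ] = ½·(0·(-1/3−2) + (4/3)·(2−0) + 7·(0−(-1/3))) = ½·(0 + 8/3 + 7/3) = 5/2, so the Y-coordinate is 1/3.
[XYW] = ½·(0·(-3−(-1/3)) + (-3)·(-1/3−0) + (4/3)·(0−(-3))) = ½·(0 + 1 + 4) = 5/2, so the Z-coordinate is 1/3.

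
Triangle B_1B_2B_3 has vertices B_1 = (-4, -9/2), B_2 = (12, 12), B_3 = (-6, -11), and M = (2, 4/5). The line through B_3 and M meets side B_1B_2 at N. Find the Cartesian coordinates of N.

(4, 15/4)

Barycentric coordinates of M with respect to B_1B_2B_3: (2/5, 2/5, 1/5).
On side B_1B_2 the B_3-coordinate is zero; dropping M's B_3-weight 1/5 and renormalizing the remaining 2/5 : 2/5 gives weights 1/2, 1/2 on B_1, B_2.
N = (1/2)·(-4, -9/2) + (1/2)·(12, 12) = (4, 15/4).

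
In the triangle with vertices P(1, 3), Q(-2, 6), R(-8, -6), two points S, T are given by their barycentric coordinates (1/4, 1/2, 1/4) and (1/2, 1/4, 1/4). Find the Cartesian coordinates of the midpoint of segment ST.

(-19/8, 15/8)

Barycentric coordinates of the midpoint are the average: (3/8, 3/8, 1/4).
Converting: (3/8)·P + (3/8)·Q + (1/4)·R = (-19/8, 15/8).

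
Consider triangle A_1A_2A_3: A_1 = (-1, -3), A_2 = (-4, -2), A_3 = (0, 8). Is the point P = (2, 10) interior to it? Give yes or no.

Barycentric coordinates of P: (6/17, -10/17, 21/17).
The three coordinates are positive, negative, positive; a point is interior exactly when all three are positive.

no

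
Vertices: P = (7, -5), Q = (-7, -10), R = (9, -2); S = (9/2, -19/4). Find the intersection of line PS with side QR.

(11/3, -14/3)

Barycentric coordinates of S with respect to PQR: (1/4, 1/4, 1/2).
On side QR the P-coordinate is zero; dropping S's P-weight 1/4 and renormalizing the remaining 1/4 : 1/2 gives weights 1/3, 2/3 on Q, R.
T = (1/3)·(-7, -10) + (2/3)·(9, -2) = (11/3, -14/3).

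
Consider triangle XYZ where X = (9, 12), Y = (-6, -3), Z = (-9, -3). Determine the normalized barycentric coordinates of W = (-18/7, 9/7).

(2/7, 3/7, 2/7)

Signed area of the reference triangle: [XYZ] = ½·(9·(-3−(-3)) + (-6)·(-3−12) + (-9)·(12−(-3))) = ½·(0 + 90 − 135) = -45/2.
[WYZ] = ½·((-18/7)·(-3−(-3)) + (-6)·(-3−(9/7)) + (-9)·(9/7−(-3))) = ½·(0 + 180/7 − 270/7) = -45/7, so the X-coordinate is (-45/7)/(-45/2) = 2/7.
[XWZ] = ½·(9·(9/7−(-3)) + (-18/7)·(-3−12) + (-9)·(12−(9/7))) = ½·(270/7 + 270/7 − 675/7) = -135/14, so the Y-coordinate is 3/7.
[XYW] = ½·(9·(-3−(9/7)) + (-6)·(9/7−12) + (-18/7)·(12−(-3))) = ½·(-270/7 + 450/7 − 270/7) = -45/7, so the Z-coordinate is 2/7.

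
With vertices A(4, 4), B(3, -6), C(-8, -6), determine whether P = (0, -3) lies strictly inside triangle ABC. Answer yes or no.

yes

Barycentric coordinates of P: (3/10, 2/5, 3/10).
The three coordinates are positive, positive, positive; a point is interior exactly when all three are positive.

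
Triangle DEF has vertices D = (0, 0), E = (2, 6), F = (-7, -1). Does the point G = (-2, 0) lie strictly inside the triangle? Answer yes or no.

yes

Barycentric coordinates of G: (13/20, 1/20, 3/10).
The three coordinates are positive, positive, positive; a point is interior exactly when all three are positive.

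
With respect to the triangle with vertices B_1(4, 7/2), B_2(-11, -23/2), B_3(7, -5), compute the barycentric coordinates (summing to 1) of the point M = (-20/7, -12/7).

(5/7, 3/7, -1/7)

Signed area of the reference triangle: [B_1B_2B_3] = ½·(4·(-23/2−(-5)) + (-11)·(-5−(7/2)) + 7·(7/2−(-23/2))) = ½·(-26 + 187/2 + 105) = 345/4.
[MB_2B_3] = ½·((-20/7)·(-23/2−(-5)) + (-11)·(-5−(-12/7)) + 7·(-12/7−(-23/2))) = ½·(130/7 + 253/7 + 137/2) = 1725/28, so the B_1-coordinate is (1725/28)/(345/4) = 5/7.
[B_1MB_3] = ½·(4·(-12/7−(-5)) + (-20/7)·(-5−(7/2)) + 7·(7/2−(-12/7))) = ½·(92/7 + 170/7 + 73/2) = 1035/28, so the B_2-coordinate is 3/7.
[B_1B_2M] = ½·(4·(-23/2−(-12/7)) + (-11)·(-12/7−(7/2)) + (-20/7)·(7/2−(-23/2))) = ½·(-274/7 + 803/14 − 300/7) = -345/28, so the B_3-coordinate is -1/7.
Check: 5/7 + 3/7 − 1/7 = 1.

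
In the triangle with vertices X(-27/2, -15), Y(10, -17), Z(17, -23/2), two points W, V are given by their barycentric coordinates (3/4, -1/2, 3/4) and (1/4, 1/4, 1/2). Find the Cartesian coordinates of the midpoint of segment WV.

Barycentric coordinates of the midpoint are the average: (1/2, -1/8, 5/8).
Converting: (1/2)·X + (-1/8)·Y + (5/8)·Z = (21/8, -201/16).

(21/8, -201/16)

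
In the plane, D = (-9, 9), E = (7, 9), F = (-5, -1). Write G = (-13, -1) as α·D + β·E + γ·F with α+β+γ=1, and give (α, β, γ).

Signed area of the reference triangle: [DEF] = ½·((-9)·(9−(-1)) + 7·(-1−9) + (-5)·(9−9)) = ½·(-90 − 70 + 0) = -80.
[GEF] = ½·((-13)·(9−(-1)) + 7·(-1−(-1)) + (-5)·(-1−9)) = ½·(-130 + 0 + 50) = -40, so the D-coordinate is (-40)/(-80) = 1/2.
[DGF] = ½·((-9)·(-1−(-1)) + (-13)·(-1−9) + (-5)·(9−(-1))) = ½·(0 + 130 − 50) = 40, so the E-coordinate is -1/2.
[DEG] = ½·((-9)·(9−(-1)) + 7·(-1−9) + (-13)·(9−9)) = ½·(-90 − 70 + 0) = -80, so the F-coordinate is 1.

(1/2, -1/2, 1)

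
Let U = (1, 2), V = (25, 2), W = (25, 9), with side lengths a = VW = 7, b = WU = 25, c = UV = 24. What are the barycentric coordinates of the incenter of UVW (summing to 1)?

The incenter has barycentric coordinates proportional to the opposite side lengths: (7 : 25 : 24).
Normalizing by 7+25+24 = 56 gives (1/8, 25/56, 3/7).

(1/8, 25/56, 3/7)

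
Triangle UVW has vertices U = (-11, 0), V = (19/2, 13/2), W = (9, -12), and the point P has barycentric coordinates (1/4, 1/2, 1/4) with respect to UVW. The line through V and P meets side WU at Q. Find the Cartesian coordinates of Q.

Line VP meets WU where the V-coordinate vanishes; zeroing P's V-weight and renormalizing leaves W, U-weights 1/4 : 1/4 → (1/2, 1/2).
So Q = (1/2)·W + (1/2)·U = (-1, -6).

(-1, -6)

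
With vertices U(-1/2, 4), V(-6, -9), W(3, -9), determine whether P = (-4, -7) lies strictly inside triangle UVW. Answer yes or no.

yes

Barycentric coordinates of P: (2/13, 28/39, 5/39).
The three coordinates are positive, positive, positive; a point is interior exactly when all three are positive.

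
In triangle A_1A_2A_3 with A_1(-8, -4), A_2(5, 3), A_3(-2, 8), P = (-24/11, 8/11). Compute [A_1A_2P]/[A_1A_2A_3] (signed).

2/11

[A_1A_2A_3] = ½·((-8)·(3−8) + 5·(8−(-4)) + (-2)·(-4−3)) = ½·(40 + 60 + 14) = 57.
[A_1A_2P] = ½·((-8)·(3−(8/11)) + 5·(8/11−(-4)) + (-24/11)·(-4−3)) = ½·(-200/11 + 260/11 + 168/11) = 114/11, so the ratio is (114/11)/57 = 2/11.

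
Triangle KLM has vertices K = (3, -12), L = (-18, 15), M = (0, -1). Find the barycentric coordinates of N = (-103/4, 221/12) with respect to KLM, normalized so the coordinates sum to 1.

Signed area of the reference triangle: [KLM] = ½·(3·(15−(-1)) + (-18)·(-1−(-12)) + 0·(-12−15)) = ½·(48 − 198 + 0) = -75.
[NLM] = ½·((-103/4)·(15−(-1)) + (-18)·(-1−(221/12)) + 0·(221/12−15)) = ½·(-412 + 699/2 + 0) = -125/4, so the K-coordinate is (-125/4)/(-75) = 5/12.
[KNM] = ½·(3·(221/12−(-1)) + (-103/4)·(-1−(-12)) + 0·(-12−(221/12))) = ½·(233/4 − 1133/4 + 0) = -225/2, so the L-coordinate is 3/2.
[KLN] = ½·(3·(15−(221/12)) + (-18)·(221/12−(-12)) + (-103/4)·(-12−15)) = ½·(-41/4 − 1095/2 + 2781/4) = 275/4, so the M-coordinate is -11/12.
Check: 5/12 + 3/2 − 11/12 = 1.

(5/12, 3/2, -11/12)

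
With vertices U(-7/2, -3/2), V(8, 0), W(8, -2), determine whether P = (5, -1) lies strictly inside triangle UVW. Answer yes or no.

Barycentric coordinates of P: (6/23, 10/23, 7/23).
The three coordinates are positive, positive, positive; a point is interior exactly when all three are positive.

yes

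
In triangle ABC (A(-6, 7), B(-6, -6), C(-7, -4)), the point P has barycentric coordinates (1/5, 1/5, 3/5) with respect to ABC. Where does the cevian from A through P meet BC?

(-27/4, -9/2)

Line AP meets BC where the A-coordinate vanishes; zeroing P's A-weight and renormalizing leaves B, C-weights 1/5 : 3/5 → (1/4, 3/4).
So Q = (1/4)·B + (3/4)·C = (-27/4, -9/2).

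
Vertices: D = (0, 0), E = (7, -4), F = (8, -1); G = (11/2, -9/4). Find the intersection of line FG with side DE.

Barycentric coordinates of G with respect to DEF: (1/4, 1/2, 1/4).
On side DE the F-coordinate is zero; dropping G's F-weight 1/4 and renormalizing the remaining 1/4 : 1/2 gives weights 1/3, 2/3 on D, E.
H = (1/3)·(0, 0) + (2/3)·(7, -4) = (14/3, -8/3).

(14/3, -8/3)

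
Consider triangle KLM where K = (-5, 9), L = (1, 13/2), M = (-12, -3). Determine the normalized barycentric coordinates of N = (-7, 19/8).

(1/4, 1/4, 1/2)

Signed area of the reference triangle: [KLM] = ½·((-5)·(13/2−(-3)) + 1·(-3−9) + (-12)·(9−(13/2))) = ½·(-95/2 − 12 − 30) = -179/4.
[NLM] = ½·((-7)·(13/2−(-3)) + 1·(-3−(19/8)) + (-12)·(19/8−(13/2))) = ½·(-133/2 − 43/8 + 99/2) = -179/16, so the K-coordinate is (-179/16)/(-179/4) = 1/4.
[KNM] = ½·((-5)·(19/8−(-3)) + (-7)·(-3−9) + (-12)·(9−(19/8))) = ½·(-215/8 + 84 − 159/2) = -179/16, so the L-coordinate is 1/4.
[KLN] = ½·((-5)·(13/2−(19/8)) + 1·(19/8−9) + (-7)·(9−(13/2))) = ½·(-165/8 − 53/8 − 35/2) = -179/8, so the M-coordinate is 1/2.
Check: 1/4 + 1/4 + 1/2 = 1.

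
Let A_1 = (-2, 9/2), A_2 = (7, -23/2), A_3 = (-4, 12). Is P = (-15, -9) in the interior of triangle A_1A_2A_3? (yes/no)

no

Barycentric coordinates of P: (979/71, -249/71, -659/71).
The three coordinates are positive, negative, negative; a point is interior exactly when all three are positive.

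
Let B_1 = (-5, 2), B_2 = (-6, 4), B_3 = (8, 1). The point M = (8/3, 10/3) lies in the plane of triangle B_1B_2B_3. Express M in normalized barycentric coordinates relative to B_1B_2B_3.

Signed area of the reference triangle: [B_1B_2B_3] = ½·((-5)·(4−1) + (-6)·(1−2) + 8·(2−4)) = ½·(-15 + 6 − 16) = -25/2.
[MB_2B_3] = ½·((8/3)·(4−1) + (-6)·(1−(10/3)) + 8·(10/3−4)) = ½·(8 + 14 − 16/3) = 25/3, so the B_1-coordinate is (25/3)/(-25/2) = -2/3.
[B_1MB_3] = ½·((-5)·(10/3−1) + (8/3)·(1−2) + 8·(2−(10/3))) = ½·(-35/3 − 8/3 − 32/3) = -25/2, so the B_2-coordinate is 1.
[B_1B_2M] = ½·((-5)·(4−(10/3)) + (-6)·(10/3−2) + (8/3)·(2−4)) = ½·(-10/3 − 8 − 16/3) = -25/3, so the B_3-coordinate is 2/3.
Check: -2/3 + 1 + 2/3 = 1.

(-2/3, 1, 2/3)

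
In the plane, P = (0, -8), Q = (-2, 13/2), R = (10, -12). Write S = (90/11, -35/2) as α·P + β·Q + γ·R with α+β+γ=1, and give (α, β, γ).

(8/11, -5/11, 8/11)

Signed area of the reference triangle: [PQR] = ½·(0·(13/2−(-12)) + (-2)·(-12−(-8)) + 10·(-8−(13/2))) = ½·(0 + 8 − 145) = -137/2.
[SQR] = ½·((90/11)·(13/2−(-12)) + (-2)·(-12−(-35/2)) + 10·(-35/2−(13/2))) = ½·(1665/11 − 11 − 240) = -548/11, so the P-coordinate is (-548/11)/(-137/2) = 8/11.
[PSR] = ½·(0·(-35/2−(-12)) + (90/11)·(-12−(-8)) + 10·(-8−(-35/2))) = ½·(0 − 360/11 + 95) = 685/22, so the Q-coordinate is -5/11.
[PQS] = ½·(0·(13/2−(-35/2)) + (-2)·(-35/2−(-8)) + (90/11)·(-8−(13/2))) = ½·(0 + 19 − 1305/11) = -548/11, so the R-coordinate is 8/11.
Check: 8/11 − 5/11 + 8/11 = 1.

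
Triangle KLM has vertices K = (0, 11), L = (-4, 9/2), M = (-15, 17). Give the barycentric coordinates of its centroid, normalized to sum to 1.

The centroid is the average of the vertices, so each weight is 1/3.

(1/3, 1/3, 1/3)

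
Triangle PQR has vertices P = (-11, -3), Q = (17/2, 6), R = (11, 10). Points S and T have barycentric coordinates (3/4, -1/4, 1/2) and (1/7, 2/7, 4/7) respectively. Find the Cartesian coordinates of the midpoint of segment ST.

(127/112, 33/8)

Barycentric coordinates of the midpoint are the average: (25/56, 1/56, 15/28).
Converting: (25/56)·P + (1/56)·Q + (15/28)·R = (127/112, 33/8).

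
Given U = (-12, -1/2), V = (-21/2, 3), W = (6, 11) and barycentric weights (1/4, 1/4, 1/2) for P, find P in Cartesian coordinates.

P = (1/4)·U + (1/4)·V + (1/2)·W.
x-coordinate: (1/4)·(-12) + (1/4)·(-21/2) + (1/2)·6 = -21/8.
y-coordinate: (1/4)·(-1/2) + (1/4)·3 + (1/2)·11 = 49/8.

(-21/8, 49/8)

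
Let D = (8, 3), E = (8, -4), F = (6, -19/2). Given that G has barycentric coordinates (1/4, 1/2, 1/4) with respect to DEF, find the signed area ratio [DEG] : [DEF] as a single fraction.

1/4

The signed ratio [DEG]/[DEF] equals the barycentric coordinate of G at vertex F, which is 1/4.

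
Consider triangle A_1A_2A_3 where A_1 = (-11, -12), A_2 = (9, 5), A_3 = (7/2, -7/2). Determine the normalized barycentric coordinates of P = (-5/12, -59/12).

Signed area of the reference triangle: [A_1A_2A_3] = ½·((-11)·(5−(-7/2)) + 9·(-7/2−(-12)) + (7/2)·(-12−5)) = ½·(-187/2 + 153/2 − 119/2) = -153/4.
[PA_2A_3] = ½·((-5/12)·(5−(-7/2)) + 9·(-7/2−(-59/12)) + (7/2)·(-59/12−5)) = ½·(-85/24 + 51/4 − 833/24) = -51/4, so the A_1-coordinate is (-51/4)/(-153/4) = 1/3.
[A_1PA_3] = ½·((-11)·(-59/12−(-7/2)) + (-5/12)·(-7/2−(-12)) + (7/2)·(-12−(-59/12))) = ½·(187/12 − 85/24 − 595/24) = -51/8, so the A_2-coordinate is 1/6.
[A_1A_2P] = ½·((-11)·(5−(-59/12)) + 9·(-59/12−(-12)) + (-5/12)·(-12−5)) = ½·(-1309/12 + 255/4 + 85/12) = -153/8, so the A_3-coordinate is 1/2.
Check: 1/3 + 1/6 + 1/2 = 1.

(1/3, 1/6, 1/2)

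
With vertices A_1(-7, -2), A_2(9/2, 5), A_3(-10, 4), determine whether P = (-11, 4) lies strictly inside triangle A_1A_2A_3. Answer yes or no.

Barycentric coordinates of P: (-1/90, -1/15, 97/90).
The three coordinates are negative, negative, positive; a point is interior exactly when all three are positive.

no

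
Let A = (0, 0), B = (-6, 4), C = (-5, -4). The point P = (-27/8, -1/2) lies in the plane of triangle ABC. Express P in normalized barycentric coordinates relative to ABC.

(3/8, 1/4, 3/8)

Signed area of the reference triangle: [ABC] = ½·(0·(4−(-4)) + (-6)·(-4−0) + (-5)·(0−4)) = ½·(0 + 24 + 20) = 22.
[PBC] = ½·((-27/8)·(4−(-4)) + (-6)·(-4−(-1/2)) + (-5)·(-1/2−4)) = ½·(-27 + 21 + 45/2) = 33/4, so the A-coordinate is (33/4)/22 = 3/8.
[APC] = ½·(0·(-1/2−(-4)) + (-27/8)·(-4−0) + (-5)·(0−(-1/2))) = ½·(0 + 27/2 − 5/2) = 11/2, so the B-coordinate is 1/4.
[ABP] = ½·(0·(4−(-1/2)) + (-6)·(-1/2−0) + (-27/8)·(0−4)) = ½·(0 + 3 + 27/2) = 33/4, so the C-coordinate is 3/8.
Check: 3/8 + 1/4 + 3/8 = 1.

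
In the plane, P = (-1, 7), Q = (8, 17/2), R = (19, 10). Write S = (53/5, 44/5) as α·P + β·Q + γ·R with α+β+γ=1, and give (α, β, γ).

(1/5, 2/5, 2/5)

Signed area of the reference triangle: [PQR] = ½·((-1)·(17/2−10) + 8·(10−7) + 19·(7−(17/2))) = ½·(3/2 + 24 − 57/2) = -3/2.
[SQR] = ½·((53/5)·(17/2−10) + 8·(10−(44/5)) + 19·(44/5−(17/2))) = ½·(-159/10 + 48/5 + 57/10) = -3/10, so the P-coordinate is (-3/10)/(-3/2) = 1/5.
[PSR] = ½·((-1)·(44/5−10) + (53/5)·(10−7) + 19·(7−(44/5))) = ½·(6/5 + 159/5 − 171/5) = -3/5, so the Q-coordinate is 2/5.
[PQS] = ½·((-1)·(17/2−(44/5)) + 8·(44/5−7) + (53/5)·(7−(17/2))) = ½·(3/10 + 72/5 − 159/10) = -3/5, so the R-coordinate is 2/5.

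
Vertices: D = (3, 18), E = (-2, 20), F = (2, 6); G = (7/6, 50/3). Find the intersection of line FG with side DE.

(1, 94/5)

Barycentric coordinates of G with respect to DEF: (1/2, 1/3, 1/6).
On side DE the F-coordinate is zero; dropping G's F-weight 1/6 and renormalizing the remaining 1/2 : 1/3 gives weights 3/5, 2/5 on D, E.
H = (3/5)·(3, 18) + (2/5)·(-2, 20) = (1, 94/5).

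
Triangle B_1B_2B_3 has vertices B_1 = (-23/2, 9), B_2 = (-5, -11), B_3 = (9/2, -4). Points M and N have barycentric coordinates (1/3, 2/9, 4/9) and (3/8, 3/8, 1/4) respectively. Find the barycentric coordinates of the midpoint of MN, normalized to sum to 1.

Since both coordinate triples sum to 1, the midpoint's barycentrics are the componentwise average.
(1/3+3/8)/2 = 17/48; similarly 43/144 and 25/72.

(17/48, 43/144, 25/72)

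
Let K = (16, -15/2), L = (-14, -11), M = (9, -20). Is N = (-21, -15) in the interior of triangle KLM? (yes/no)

Barycentric coordinates of N: (-310/701, 820/701, 191/701).
The three coordinates are negative, positive, positive; a point is interior exactly when all three are positive.

no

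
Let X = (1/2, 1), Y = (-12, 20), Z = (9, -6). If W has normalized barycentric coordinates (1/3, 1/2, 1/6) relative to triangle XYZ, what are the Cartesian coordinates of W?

(-13/3, 28/3)

W = (1/3)·X + (1/2)·Y + (1/6)·Z.
x-coordinate: (1/3)·(1/2) + (1/2)·(-12) + (1/6)·9 = -13/3.
y-coordinate: (1/3)·1 + (1/2)·20 + (1/6)·(-6) = 28/3.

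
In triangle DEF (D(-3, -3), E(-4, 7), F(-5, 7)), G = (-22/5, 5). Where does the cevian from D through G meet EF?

Barycentric coordinates of G with respect to DEF: (1/5, 1/5, 3/5).
On side EF the D-coordinate is zero; dropping G's D-weight 1/5 and renormalizing the remaining 1/5 : 3/5 gives weights 1/4, 3/4 on E, F.
H = (1/4)·(-4, 7) + (3/4)·(-5, 7) = (-19/4, 7).

(-19/4, 7)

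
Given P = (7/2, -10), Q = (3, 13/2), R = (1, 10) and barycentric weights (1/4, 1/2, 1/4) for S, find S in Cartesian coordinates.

(21/8, 13/4)

S = (1/4)·P + (1/2)·Q + (1/4)·R.
x-coordinate: (1/4)·(7/2) + (1/2)·3 + (1/4)·1 = 21/8.
y-coordinate: (1/4)·(-10) + (1/2)·(13/2) + (1/4)·10 = 13/4.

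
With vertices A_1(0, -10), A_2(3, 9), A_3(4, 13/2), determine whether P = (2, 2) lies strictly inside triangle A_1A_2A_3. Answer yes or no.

Barycentric coordinates of P: (19/53, 30/53, 4/53).
The three coordinates are positive, positive, positive; a point is interior exactly when all three are positive.

yes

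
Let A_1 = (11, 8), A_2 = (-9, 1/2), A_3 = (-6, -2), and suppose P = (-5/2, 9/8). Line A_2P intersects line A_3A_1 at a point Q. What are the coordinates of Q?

Barycentric coordinates of P with respect to A_1A_2A_3: (1/4, 1/4, 1/2).
On side A_3A_1 the A_2-coordinate is zero; dropping P's A_2-weight 1/4 and renormalizing the remaining 1/2 : 1/4 gives weights 2/3, 1/3 on A_3, A_1.
Q = (2/3)·(-6, -2) + (1/3)·(11, 8) = (-1/3, 4/3).

(-1/3, 4/3)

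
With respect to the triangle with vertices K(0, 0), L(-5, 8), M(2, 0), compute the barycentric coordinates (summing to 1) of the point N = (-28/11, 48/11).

Signed area of the reference triangle: [KLM] = ½·(0·(8−0) + (-5)·(0−0) + 2·(0−8)) = ½·(0 + 0 − 16) = -8.
[NLM] = ½·((-28/11)·(8−0) + (-5)·(0−(48/11)) + 2·(48/11−8)) = ½·(-224/11 + 240/11 − 80/11) = -32/11, so the K-coordinate is (-32/11)/(-8) = 4/11.
[KNM] = ½·(0·(48/11−0) + (-28/11)·(0−0) + 2·(0−(48/11))) = ½·(0 + 0 − 96/11) = -48/11, so the L-coordinate is 6/11.
[KLN] = ½·(0·(8−(48/11)) + (-5)·(48/11−0) + (-28/11)·(0−8)) = ½·(0 − 240/11 + 224/11) = -8/11, so the M-coordinate is 1/11.
Check: 4/11 + 6/11 + 1/11 = 1.

(4/11, 6/11, 1/11)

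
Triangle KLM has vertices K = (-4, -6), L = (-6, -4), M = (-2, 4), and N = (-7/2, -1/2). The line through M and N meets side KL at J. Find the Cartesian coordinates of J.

(-5, -5)

Barycentric coordinates of N with respect to KLM: (1/4, 1/4, 1/2).
On side KL the M-coordinate is zero; dropping N's M-weight 1/2 and renormalizing the remaining 1/4 : 1/4 gives weights 1/2, 1/2 on K, L.
J = (1/2)·(-4, -6) + (1/2)·(-6, -4) = (-5, -5).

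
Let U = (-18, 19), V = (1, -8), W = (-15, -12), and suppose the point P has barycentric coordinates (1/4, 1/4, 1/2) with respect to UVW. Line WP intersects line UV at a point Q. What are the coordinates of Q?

Line WP meets UV where the W-coordinate vanishes; zeroing P's W-weight and renormalizing leaves U, V-weights 1/4 : 1/4 → (1/2, 1/2).
So Q = (1/2)·U + (1/2)·V = (-17/2, 11/2).

(-17/2, 11/2)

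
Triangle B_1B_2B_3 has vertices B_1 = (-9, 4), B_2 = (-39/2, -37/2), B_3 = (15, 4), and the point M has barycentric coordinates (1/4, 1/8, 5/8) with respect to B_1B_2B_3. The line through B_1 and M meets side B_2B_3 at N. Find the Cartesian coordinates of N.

Line B_1M meets B_2B_3 where the B_1-coordinate vanishes; zeroing M's B_1-weight and renormalizing leaves B_2, B_3-weights 1/8 : 5/8 → (1/6, 5/6).
So N = (1/6)·B_2 + (5/6)·B_3 = (37/4, 1/4).

(37/4, 1/4)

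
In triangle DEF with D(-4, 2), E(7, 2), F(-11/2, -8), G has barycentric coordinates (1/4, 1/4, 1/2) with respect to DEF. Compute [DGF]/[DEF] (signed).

1/4

The signed ratio [DGF]/[DEF] equals the barycentric coordinate of G at vertex E, which is 1/4.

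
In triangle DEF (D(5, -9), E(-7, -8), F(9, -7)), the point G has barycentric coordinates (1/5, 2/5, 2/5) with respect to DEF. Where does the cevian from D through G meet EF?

(1, -15/2)

Line DG meets EF where the D-coordinate vanishes; zeroing G's D-weight and renormalizing leaves E, F-weights 2/5 : 2/5 → (1/2, 1/2).
So H = (1/2)·E + (1/2)·F = (1, -15/2).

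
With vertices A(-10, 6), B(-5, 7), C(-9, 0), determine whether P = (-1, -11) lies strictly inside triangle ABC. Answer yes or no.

no

Barycentric coordinates of P: (-100/31, 37/31, 94/31).
The three coordinates are negative, positive, positive; a point is interior exactly when all three are positive.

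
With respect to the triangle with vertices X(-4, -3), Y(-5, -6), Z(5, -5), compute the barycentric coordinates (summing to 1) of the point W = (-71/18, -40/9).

(1/2, 4/9, 1/18)

Signed area of the reference triangle: [XYZ] = ½·((-4)·(-6−(-5)) + (-5)·(-5−(-3)) + 5·(-3−(-6))) = ½·(4 + 10 + 15) = 29/2.
[WYZ] = ½·((-71/18)·(-6−(-5)) + (-5)·(-5−(-40/9)) + 5·(-40/9−(-6))) = ½·(71/18 + 25/9 + 70/9) = 29/4, so the X-coordinate is (29/4)/(29/2) = 1/2.
[XWZ] = ½·((-4)·(-40/9−(-5)) + (-71/18)·(-5−(-3)) + 5·(-3−(-40/9))) = ½·(-20/9 + 71/9 + 65/9) = 58/9, so the Y-coordinate is 4/9.
[XYW] = ½·((-4)·(-6−(-40/9)) + (-5)·(-40/9−(-3)) + (-71/18)·(-3−(-6))) = ½·(56/9 + 65/9 − 71/6) = 29/36, so the Z-coordinate is 1/18.
Check: 1/2 + 4/9 + 1/18 = 1.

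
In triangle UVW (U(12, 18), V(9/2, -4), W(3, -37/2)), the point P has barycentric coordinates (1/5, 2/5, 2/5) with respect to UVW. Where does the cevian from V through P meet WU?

Line VP meets WU where the V-coordinate vanishes; zeroing P's V-weight and renormalizing leaves W, U-weights 2/5 : 1/5 → (2/3, 1/3).
So Q = (2/3)·W + (1/3)·U = (6, -19/3).

(6, -19/3)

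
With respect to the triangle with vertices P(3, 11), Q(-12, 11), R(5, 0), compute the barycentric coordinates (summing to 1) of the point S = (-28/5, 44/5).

Signed area of the reference triangle: [PQR] = ½·(3·(11−0) + (-12)·(0−11) + 5·(11−11)) = ½·(33 + 132 + 0) = 165/2.
[SQR] = ½·((-28/5)·(11−0) + (-12)·(0−(44/5)) + 5·(44/5−11)) = ½·(-308/5 + 528/5 − 11) = 33/2, so the P-coordinate is (33/2)/(165/2) = 1/5.
[PSR] = ½·(3·(44/5−0) + (-28/5)·(0−11) + 5·(11−(44/5))) = ½·(132/5 + 308/5 + 11) = 99/2, so the Q-coordinate is 3/5.
[PQS] = ½·(3·(11−(44/5)) + (-12)·(44/5−11) + (-28/5)·(11−11)) = ½·(33/5 + 132/5 + 0) = 33/2, so the R-coordinate is 1/5.

(1/5, 3/5, 1/5)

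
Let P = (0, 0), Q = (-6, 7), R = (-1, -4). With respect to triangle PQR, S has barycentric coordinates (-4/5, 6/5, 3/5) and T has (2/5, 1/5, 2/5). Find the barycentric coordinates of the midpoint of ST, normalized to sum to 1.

Since both coordinate triples sum to 1, the midpoint's barycentrics are the componentwise average.
(-4/5+2/5)/2 = -1/5; similarly 7/10 and 1/2.

(-1/5, 7/10, 1/2)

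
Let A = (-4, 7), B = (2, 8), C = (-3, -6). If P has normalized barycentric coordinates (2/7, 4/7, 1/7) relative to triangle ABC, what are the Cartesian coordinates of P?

P = (2/7)·A + (4/7)·B + (1/7)·C.
x-coordinate: (2/7)·(-4) + (4/7)·2 + (1/7)·(-3) = -3/7.
y-coordinate: (2/7)·7 + (4/7)·8 + (1/7)·(-6) = 40/7.

(-3/7, 40/7)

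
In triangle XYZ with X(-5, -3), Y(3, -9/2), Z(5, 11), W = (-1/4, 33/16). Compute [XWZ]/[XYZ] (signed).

1/8

[XYZ] = ½·((-5)·(-9/2−11) + 3·(11−(-3)) + 5·(-3−(-9/2))) = ½·(155/2 + 42 + 15/2) = 127/2.
[XWZ] = ½·((-5)·(33/16−11) + (-1/4)·(11−(-3)) + 5·(-3−(33/16))) = ½·(715/16 − 7/2 − 405/16) = 127/16, so the ratio is (127/16)/(127/2) = 1/8.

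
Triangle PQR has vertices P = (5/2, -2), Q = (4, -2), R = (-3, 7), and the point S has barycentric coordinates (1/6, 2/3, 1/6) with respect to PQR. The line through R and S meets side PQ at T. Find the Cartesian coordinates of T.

(37/10, -2)

Line RS meets PQ where the R-coordinate vanishes; zeroing S's R-weight and renormalizing leaves P, Q-weights 1/6 : 2/3 → (1/5, 4/5).
So T = (1/5)·P + (4/5)·Q = (37/10, -2).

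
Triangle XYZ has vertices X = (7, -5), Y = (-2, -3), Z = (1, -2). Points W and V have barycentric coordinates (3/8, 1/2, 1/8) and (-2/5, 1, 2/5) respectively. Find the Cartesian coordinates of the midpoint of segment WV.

(-53/40, -217/80)

Barycentric coordinates of the midpoint are the average: (-1/80, 3/4, 21/80).
Converting: (-1/80)·X + (3/4)·Y + (21/80)·Z = (-53/40, -217/80).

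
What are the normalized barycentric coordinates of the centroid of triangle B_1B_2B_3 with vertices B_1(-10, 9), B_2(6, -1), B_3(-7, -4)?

The centroid is the average of the vertices, so each weight is 1/3.

(1/3, 1/3, 1/3)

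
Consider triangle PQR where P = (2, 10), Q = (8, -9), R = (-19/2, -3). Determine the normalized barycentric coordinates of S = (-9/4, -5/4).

Signed area of the reference triangle: [PQR] = ½·(2·(-9−(-3)) + 8·(-3−10) + (-19/2)·(10−(-9))) = ½·(-12 − 104 − 361/2) = -593/4.
[SQR] = ½·((-9/4)·(-9−(-3)) + 8·(-3−(-5/4)) + (-19/2)·(-5/4−(-9))) = ½·(27/2 − 14 − 589/8) = -593/16, so the P-coordinate is (-593/16)/(-593/4) = 1/4.
[PSR] = ½·(2·(-5/4−(-3)) + (-9/4)·(-3−10) + (-19/2)·(10−(-5/4))) = ½·(7/2 + 117/4 − 855/8) = -593/16, so the Q-coordinate is 1/4.
[PQS] = ½·(2·(-9−(-5/4)) + 8·(-5/4−10) + (-9/4)·(10−(-9))) = ½·(-31/2 − 90 − 171/4) = -593/8, so the R-coordinate is 1/2.
Check: 1/4 + 1/4 + 1/2 = 1.

(1/4, 1/4, 1/2)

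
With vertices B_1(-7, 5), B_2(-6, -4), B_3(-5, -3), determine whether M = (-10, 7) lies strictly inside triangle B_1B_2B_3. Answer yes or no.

no

Barycentric coordinates of M: (3/2, 2, -5/2).
The three coordinates are positive, positive, negative; a point is interior exactly when all three are positive.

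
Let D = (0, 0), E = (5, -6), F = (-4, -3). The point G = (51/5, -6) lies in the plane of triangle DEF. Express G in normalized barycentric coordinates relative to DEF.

Signed area of the reference triangle: [DEF] = ½·(0·(-6−(-3)) + 5·(-3−0) + (-4)·(0−(-6))) = ½·(0 − 15 − 24) = -39/2.
[GEF] = ½·((51/5)·(-6−(-3)) + 5·(-3−(-6)) + (-4)·(-6−(-6))) = ½·(-153/5 + 15 + 0) = -39/5, so the D-coordinate is (-39/5)/(-39/2) = 2/5.
[DGF] = ½·(0·(-6−(-3)) + (51/5)·(-3−0) + (-4)·(0−(-6))) = ½·(0 − 153/5 − 24) = -273/10, so the E-coordinate is 7/5.
[DEG] = ½·(0·(-6−(-6)) + 5·(-6−0) + (51/5)·(0−(-6))) = ½·(0 − 30 + 306/5) = 78/5, so the F-coordinate is -4/5.
Check: 2/5 + 7/5 − 4/5 = 1.

(2/5, 7/5, -4/5)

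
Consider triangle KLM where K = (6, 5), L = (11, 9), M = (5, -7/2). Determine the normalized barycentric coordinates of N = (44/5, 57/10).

Signed area of the reference triangle: [KLM] = ½·(6·(9−(-7/2)) + 11·(-7/2−5) + 5·(5−9)) = ½·(75 − 187/2 − 20) = -77/4.
[NLM] = ½·((44/5)·(9−(-7/2)) + 11·(-7/2−(57/10)) + 5·(57/10−9)) = ½·(110 − 506/5 − 33/2) = -77/20, so the K-coordinate is (-77/20)/(-77/4) = 1/5.
[KNM] = ½·(6·(57/10−(-7/2)) + (44/5)·(-7/2−5) + 5·(5−(57/10))) = ½·(276/5 − 374/5 − 7/2) = -231/20, so the L-coordinate is 3/5.
[KLN] = ½·(6·(9−(57/10)) + 11·(57/10−5) + (44/5)·(5−9)) = ½·(99/5 + 77/10 − 176/5) = -77/20, so the M-coordinate is 1/5.
Check: 1/5 + 3/5 + 1/5 = 1.

(1/5, 3/5, 1/5)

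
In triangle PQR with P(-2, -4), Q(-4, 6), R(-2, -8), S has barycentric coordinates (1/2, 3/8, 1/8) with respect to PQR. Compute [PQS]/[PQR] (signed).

1/8

The signed ratio [PQS]/[PQR] equals the barycentric coordinate of S at vertex R, which is 1/8.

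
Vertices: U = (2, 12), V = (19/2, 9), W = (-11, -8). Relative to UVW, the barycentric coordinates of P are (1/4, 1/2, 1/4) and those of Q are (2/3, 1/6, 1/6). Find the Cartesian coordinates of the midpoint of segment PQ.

Barycentric coordinates of the midpoint are the average: (11/24, 1/3, 5/24).
Converting: (11/24)·U + (1/3)·V + (5/24)·W = (43/24, 41/6).

(43/24, 41/6)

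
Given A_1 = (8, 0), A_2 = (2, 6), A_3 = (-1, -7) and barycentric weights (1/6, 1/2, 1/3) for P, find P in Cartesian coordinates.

P = (1/6)·A_1 + (1/2)·A_2 + (1/3)·A_3.
x-coordinate: (1/6)·8 + (1/2)·2 + (1/3)·(-1) = 2.
y-coordinate: (1/6)·0 + (1/2)·6 + (1/3)·(-7) = 2/3.

(2, 2/3)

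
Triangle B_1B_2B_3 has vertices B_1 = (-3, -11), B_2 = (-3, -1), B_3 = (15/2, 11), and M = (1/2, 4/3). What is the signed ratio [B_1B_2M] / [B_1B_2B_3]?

1/3

[B_1B_2B_3] = ½·((-3)·(-1−11) + (-3)·(11−(-11)) + (15/2)·(-11−(-1))) = ½·(36 − 66 − 75) = -105/2.
[B_1B_2M] = ½·((-3)·(-1−(4/3)) + (-3)·(4/3−(-11)) + (1/2)·(-11−(-1))) = ½·(7 − 37 − 5) = -35/2, so the ratio is (-35/2)/(-105/2) = 1/3.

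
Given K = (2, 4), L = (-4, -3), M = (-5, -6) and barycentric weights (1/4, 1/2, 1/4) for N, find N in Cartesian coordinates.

(-11/4, -2)

N = (1/4)·K + (1/2)·L + (1/4)·M.
x-coordinate: (1/4)·2 + (1/2)·(-4) + (1/4)·(-5) = -11/4.
y-coordinate: (1/4)·4 + (1/2)·(-3) + (1/4)·(-6) = -2.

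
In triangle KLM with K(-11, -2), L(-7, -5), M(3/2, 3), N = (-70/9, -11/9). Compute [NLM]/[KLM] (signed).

[KLM] = ½·((-11)·(-5−3) + (-7)·(3−(-2)) + (3/2)·(-2−(-5))) = ½·(88 − 35 + 9/2) = 115/4.
[NLM] = ½·((-70/9)·(-5−3) + (-7)·(3−(-11/9)) + (3/2)·(-11/9−(-5))) = ½·(560/9 − 266/9 + 17/3) = 115/6, so the ratio is (115/6)/(115/4) = 2/3.

2/3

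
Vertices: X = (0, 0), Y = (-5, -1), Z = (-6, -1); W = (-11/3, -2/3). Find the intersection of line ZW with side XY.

Barycentric coordinates of W with respect to XYZ: (1/3, 1/3, 1/3).
On side XY the Z-coordinate is zero; dropping W's Z-weight 1/3 and renormalizing the remaining 1/3 : 1/3 gives weights 1/2, 1/2 on X, Y.
V = (1/2)·(0, 0) + (1/2)·(-5, -1) = (-5/2, -1/2).

(-5/2, -1/2)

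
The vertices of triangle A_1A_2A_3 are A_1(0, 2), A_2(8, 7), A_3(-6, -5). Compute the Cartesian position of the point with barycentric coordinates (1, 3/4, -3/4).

(21/2, 11)

P = 1·A_1 + (3/4)·A_2 + (-3/4)·A_3.
x-coordinate: 1·0 + (3/4)·8 + (-3/4)·(-6) = 21/2.
y-coordinate: 1·2 + (3/4)·7 + (-3/4)·(-5) = 11.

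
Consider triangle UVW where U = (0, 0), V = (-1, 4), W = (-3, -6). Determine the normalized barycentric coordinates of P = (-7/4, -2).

(1/4, 1/4, 1/2)

Signed area of the reference triangle: [UVW] = ½·(0·(4−(-6)) + (-1)·(-6−0) + (-3)·(0−4)) = ½·(0 + 6 + 12) = 9.
[PVW] = ½·((-7/4)·(4−(-6)) + (-1)·(-6−(-2)) + (-3)·(-2−4)) = ½·(-35/2 + 4 + 18) = 9/4, so the U-coordinate is (9/4)/9 = 1/4.
[UPW] = ½·(0·(-2−(-6)) + (-7/4)·(-6−0) + (-3)·(0−(-2))) = ½·(0 + 21/2 − 6) = 9/4, so the V-coordinate is 1/4.
[UVP] = ½·(0·(4−(-2)) + (-1)·(-2−0) + (-7/4)·(0−4)) = ½·(0 + 2 + 7) = 9/2, so the W-coordinate is 1/2.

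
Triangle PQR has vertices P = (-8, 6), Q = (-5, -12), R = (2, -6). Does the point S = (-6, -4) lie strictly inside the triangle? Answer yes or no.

yes

Barycentric coordinates of S: (31/72, 19/36, 1/24).
The three coordinates are positive, positive, positive; a point is interior exactly when all three are positive.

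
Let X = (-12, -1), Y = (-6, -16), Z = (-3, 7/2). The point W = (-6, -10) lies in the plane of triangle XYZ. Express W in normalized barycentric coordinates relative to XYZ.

Signed area of the reference triangle: [XYZ] = ½·((-12)·(-16−(7/2)) + (-6)·(7/2−(-1)) + (-3)·(-1−(-16))) = ½·(234 − 27 − 45) = 81.
[WYZ] = ½·((-6)·(-16−(7/2)) + (-6)·(7/2−(-10)) + (-3)·(-10−(-16))) = ½·(117 − 81 − 18) = 9, so the X-coordinate is 9/81 = 1/9.
[XWZ] = ½·((-12)·(-10−(7/2)) + (-6)·(7/2−(-1)) + (-3)·(-1−(-10))) = ½·(162 − 27 − 27) = 54, so the Y-coordinate is 2/3.
[XYW] = ½·((-12)·(-16−(-10)) + (-6)·(-10−(-1)) + (-6)·(-1−(-16))) = ½·(72 + 54 − 90) = 18, so the Z-coordinate is 2/9.

(1/9, 2/3, 2/9)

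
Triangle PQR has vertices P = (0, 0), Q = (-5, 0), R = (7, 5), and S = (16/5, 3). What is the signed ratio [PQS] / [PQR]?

3/5

[PQR] = ½·(0·(0−5) + (-5)·(5−0) + 7·(0−0)) = ½·(0 − 25 + 0) = -25/2.
[PQS] = ½·(0·(0−3) + (-5)·(3−0) + (16/5)·(0−0)) = ½·(0 − 15 + 0) = -15/2, so the ratio is (-15/2)/(-25/2) = 3/5.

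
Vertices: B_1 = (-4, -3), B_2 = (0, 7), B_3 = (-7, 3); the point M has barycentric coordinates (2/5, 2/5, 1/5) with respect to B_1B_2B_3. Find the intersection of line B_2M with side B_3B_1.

(-5, -1)

Line B_2M meets B_3B_1 where the B_2-coordinate vanishes; zeroing M's B_2-weight and renormalizing leaves B_3, B_1-weights 1/5 : 2/5 → (1/3, 2/3).
So N = (1/3)·B_3 + (2/3)·B_1 = (-5, -1).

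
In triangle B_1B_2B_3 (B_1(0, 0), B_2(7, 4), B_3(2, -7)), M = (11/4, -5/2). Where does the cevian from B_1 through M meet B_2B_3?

Barycentric coordinates of M with respect to B_1B_2B_3: (1/4, 1/4, 1/2).
On side B_2B_3 the B_1-coordinate is zero; dropping M's B_1-weight 1/4 and renormalizing the remaining 1/4 : 1/2 gives weights 1/3, 2/3 on B_2, B_3.
N = (1/3)·(7, 4) + (2/3)·(2, -7) = (11/3, -10/3).

(11/3, -10/3)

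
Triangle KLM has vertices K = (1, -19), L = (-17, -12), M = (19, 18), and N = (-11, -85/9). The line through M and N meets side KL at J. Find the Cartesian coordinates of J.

(-59/4, -103/8)

Barycentric coordinates of N with respect to KLM: (1/9, 7/9, 1/9).
On side KL the M-coordinate is zero; dropping N's M-weight 1/9 and renormalizing the remaining 1/9 : 7/9 gives weights 1/8, 7/8 on K, L.
J = (1/8)·(1, -19) + (7/8)·(-17, -12) = (-59/4, -103/8).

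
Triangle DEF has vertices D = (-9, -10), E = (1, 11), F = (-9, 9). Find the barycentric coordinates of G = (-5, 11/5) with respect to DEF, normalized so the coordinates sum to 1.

Signed area of the reference triangle: [DEF] = ½·((-9)·(11−9) + 1·(9−(-10)) + (-9)·(-10−11)) = ½·(-18 + 19 + 189) = 95.
[GEF] = ½·((-5)·(11−9) + 1·(9−(11/5)) + (-9)·(11/5−11)) = ½·(-10 + 34/5 + 396/5) = 38, so the D-coordinate is 38/95 = 2/5.
[DGF] = ½·((-9)·(11/5−9) + (-5)·(9−(-10)) + (-9)·(-10−(11/5))) = ½·(306/5 − 95 + 549/5) = 38, so the E-coordinate is 2/5.
[DEG] = ½·((-9)·(11−(11/5)) + 1·(11/5−(-10)) + (-5)·(-10−11)) = ½·(-396/5 + 61/5 + 105) = 19, so the F-coordinate is 1/5.
Check: 2/5 + 2/5 + 1/5 = 1.

(2/5, 2/5, 1/5)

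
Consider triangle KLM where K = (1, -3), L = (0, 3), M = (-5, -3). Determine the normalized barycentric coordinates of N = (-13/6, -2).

Signed area of the reference triangle: [KLM] = ½·(1·(3−(-3)) + 0·(-3−(-3)) + (-5)·(-3−3)) = ½·(6 + 0 + 30) = 18.
[NLM] = ½·((-13/6)·(3−(-3)) + 0·(-3−(-2)) + (-5)·(-2−3)) = ½·(-13 + 0 + 25) = 6, so the K-coordinate is 6/18 = 1/3.
[KNM] = ½·(1·(-2−(-3)) + (-13/6)·(-3−(-3)) + (-5)·(-3−(-2))) = ½·(1 + 0 + 5) = 3, so the L-coordinate is 1/6.
[KLN] = ½·(1·(3−(-2)) + 0·(-2−(-3)) + (-13/6)·(-3−3)) = ½·(5 + 0 + 13) = 9, so the M-coordinate is 1/2.

(1/3, 1/6, 1/2)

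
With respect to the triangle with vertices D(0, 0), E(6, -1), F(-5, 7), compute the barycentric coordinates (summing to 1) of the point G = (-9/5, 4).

Signed area of the reference triangle: [DEF] = ½·(0·(-1−7) + 6·(7−0) + (-5)·(0−(-1))) = ½·(0 + 42 − 5) = 37/2.
[GEF] = ½·((-9/5)·(-1−7) + 6·(7−4) + (-5)·(4−(-1))) = ½·(72/5 + 18 − 25) = 37/10, so the D-coordinate is (37/10)/(37/2) = 1/5.
[DGF] = ½·(0·(4−7) + (-9/5)·(7−0) + (-5)·(0−4)) = ½·(0 − 63/5 + 20) = 37/10, so the E-coordinate is 1/5.
[DEG] = ½·(0·(-1−4) + 6·(4−0) + (-9/5)·(0−(-1))) = ½·(0 + 24 − 9/5) = 111/10, so the F-coordinate is 3/5.

(1/5, 1/5, 3/5)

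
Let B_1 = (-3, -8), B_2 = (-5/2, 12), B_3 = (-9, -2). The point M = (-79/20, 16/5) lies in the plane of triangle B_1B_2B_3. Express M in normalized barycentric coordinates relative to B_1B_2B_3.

(3/10, 1/2, 1/5)

Signed area of the reference triangle: [B_1B_2B_3] = ½·((-3)·(12−(-2)) + (-5/2)·(-2−(-8)) + (-9)·(-8−12)) = ½·(-42 − 15 + 180) = 123/2.
[MB_2B_3] = ½·((-79/20)·(12−(-2)) + (-5/2)·(-2−(16/5)) + (-9)·(16/5−12)) = ½·(-553/10 + 13 + 396/5) = 369/20, so the B_1-coordinate is (369/20)/(123/2) = 3/10.
[B_1MB_3] = ½·((-3)·(16/5−(-2)) + (-79/20)·(-2−(-8)) + (-9)·(-8−(16/5))) = ½·(-78/5 − 237/10 + 504/5) = 123/4, so the B_2-coordinate is 1/2.
[B_1B_2M] = ½·((-3)·(12−(16/5)) + (-5/2)·(16/5−(-8)) + (-79/20)·(-8−12)) = ½·(-132/5 − 28 + 79) = 123/10, so the B_3-coordinate is 1/5.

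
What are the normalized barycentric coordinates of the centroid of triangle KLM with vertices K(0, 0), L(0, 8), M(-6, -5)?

(1/3, 1/3, 1/3)

The centroid is the average of the vertices, so each weight is 1/3.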